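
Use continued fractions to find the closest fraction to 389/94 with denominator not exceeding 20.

29/7

Expand x = 389/94 as a continued fraction with the Euclidean algorithm:
  389 = 4*94 + 13, so a_0 = 4.
  94 = 7*13 + 3, so a_1 = 7.
  13 = 4*3 + 1, so a_2 = 4.
  3 = 3*1 + 0, so a_3 = 3.
so x = [4; 7, 4, 3].
Convergents (p_i = a_i*p_{i-1} + p_{i-2}, q_i = a_i*q_{i-1} + q_{i-2} with p_{-2}=0, p_{-1}=1, q_{-2}=1, q_{-1}=0), until the denominator exceeds 20:
  i=0: a_0=4, p_0 = 4*1 + 0 = 4, q_0 = 4*0 + 1 = 1.
  i=1: a_1=7, p_1 = 7*4 + 1 = 29, q_1 = 7*1 + 0 = 7.
  i=2: a_2=4, p_2 = 4*29 + 4 = 120, q_2 = 4*7 + 1 = 29.
q_2 = 29 > 20, so the last convergent with denominator <= 20 is p_1/q_1 = 29/7.
The closest fraction with denominator <= 20 is either p_1/q_1 or the intermediate fraction (k*p_1 + p_0)/(k*q_1 + q_0) with the largest k >= 1 whose denominator stays <= 20; these approach x as k grows, and every other convergent or intermediate fraction in range is farther away.
Largest k: floor((20 - q_0)/q_1) = floor((20 - 1)/7) = 2.
That gives (2*29 + 4)/(2*7 + 1) = 62/15.
Compare the errors: |x - 29/7| = |389*7 - 29*94|/(94*7) = 3/658, and |x - 62/15| = |389*15 - 62*94|/(94*15) = 7/1410.
Cross-multiplying, 3*1410 = 4230 < 4606 = 7*658, so 3/658 is smaller: the convergent 29/7 is closer to x than 62/15.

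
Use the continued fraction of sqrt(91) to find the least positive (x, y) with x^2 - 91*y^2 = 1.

First expand sqrt(91) as a continued fraction. With x_i = (sqrt(91) + m_i)/d_i and (m_0, d_0) = (0, 1): a_0 = floor(sqrt(91)) = 9, since 9^2 = 81 <= 91 < 100 = 10^2.
Iterate m_{i+1} = d_i*a_i - m_i, d_{i+1} = (91 - m_{i+1}^2)/d_i, a_{i+1} = floor((a_0 + m_{i+1})/d_{i+1}):
  m_1 = 1*9 - 0 = 9, d_1 = (91 - 9^2)/1 = 10/1 = 10, a_1 = floor((9 + 9)/10) = 1.
  m_2 = 10*1 - 9 = 1, d_2 = (91 - 1^2)/10 = 90/10 = 9, a_2 = floor((9 + 1)/9) = 1.
  m_3 = 9*1 - 1 = 8, d_3 = (91 - 8^2)/9 = 27/9 = 3, a_3 = floor((9 + 8)/3) = 5.
  m_4 = 3*5 - 8 = 7, d_4 = (91 - 7^2)/3 = 42/3 = 14, a_4 = floor((9 + 7)/14) = 1.
  m_5 = 14*1 - 7 = 7, d_5 = (91 - 7^2)/14 = 42/14 = 3, a_5 = floor((9 + 7)/3) = 5.
  m_6 = 3*5 - 7 = 8, d_6 = (91 - 8^2)/3 = 27/3 = 9, a_6 = floor((9 + 8)/9) = 1.
  m_7 = 9*1 - 8 = 1, d_7 = (91 - 1^2)/9 = 90/9 = 10, a_7 = floor((9 + 1)/10) = 1.
  m_8 = 10*1 - 1 = 9, d_8 = (91 - 9^2)/10 = 10/10 = 1, a_8 = floor((9 + 9)/1) = 18.
  m_9 = 1*18 - 9 = 9, d_9 = (91 - 9^2)/1 = 10/1 = 10: (m_9, d_9) = (m_1, d_1) = (9, 10), so from here the quotients repeat a_1, ..., a_8; the period length is 8.
So sqrt(91) = [9; (1, 1, 5, 1, 5, 1, 1, 18)] with period length k = 8.
k is even, so the fundamental solution of x^2 - 91y^2 = 1 is (p_{k-1}, q_{k-1}) = (p_7, q_7); compute convergents through index 7.
Convergents (p_i = a_i*p_{i-1} + p_{i-2}, q_i = a_i*q_{i-1} + q_{i-2} with p_{-2}=0, p_{-1}=1, q_{-2}=1, q_{-1}=0):
  i=0: a_0=9, p_0 = 9*1 + 0 = 9, q_0 = 9*0 + 1 = 1.
  i=1: a_1=1, p_1 = 1*9 + 1 = 10, q_1 = 1*1 + 0 = 1.
  i=2: a_2=1, p_2 = 1*10 + 9 = 19, q_2 = 1*1 + 1 = 2.
  i=3: a_3=5, p_3 = 5*19 + 10 = 105, q_3 = 5*2 + 1 = 11.
  i=4: a_4=1, p_4 = 1*105 + 19 = 124, q_4 = 1*11 + 2 = 13.
  i=5: a_5=5, p_5 = 5*124 + 105 = 725, q_5 = 5*13 + 11 = 76.
  i=6: a_6=1, p_6 = 1*725 + 124 = 849, q_6 = 1*76 + 13 = 89.
  i=7: a_7=1, p_7 = 1*849 + 725 = 1574, q_7 = 1*89 + 76 = 165.
Check: 1574^2 - 91*165^2 = 2477476 - 2477475 = 1, so (x, y) = (1574, 165) solves the equation, and by the theorem it is the least positive solution.

(x, y) = (1574, 165)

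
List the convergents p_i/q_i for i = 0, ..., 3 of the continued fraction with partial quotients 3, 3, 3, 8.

Using the convergent recurrence p_i = a_i*p_{i-1} + p_{i-2}, q_i = a_i*q_{i-1} + q_{i-2} with p_{-2}=0, p_{-1}=1, q_{-2}=1, q_{-1}=0:
  i=0: a_0=3, p_0 = 3*1 + 0 = 3, q_0 = 3*0 + 1 = 1.
  i=1: a_1=3, p_1 = 3*3 + 1 = 10, q_1 = 3*1 + 0 = 3.
  i=2: a_2=3, p_2 = 3*10 + 3 = 33, q_2 = 3*3 + 1 = 10.
  i=3: a_3=8, p_3 = 8*33 + 10 = 274, q_3 = 8*10 + 3 = 83.

3/1, 10/3, 33/10, 274/83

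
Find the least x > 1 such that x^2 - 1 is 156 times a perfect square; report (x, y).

First expand sqrt(156) as a continued fraction. With x_i = (sqrt(156) + m_i)/d_i and (m_0, d_0) = (0, 1): a_0 = floor(sqrt(156)) = 12, since 12^2 = 144 <= 156 < 169 = 13^2.
Iterate m_{i+1} = d_i*a_i - m_i, d_{i+1} = (156 - m_{i+1}^2)/d_i, a_{i+1} = floor((a_0 + m_{i+1})/d_{i+1}):
  m_1 = 1*12 - 0 = 12, d_1 = (156 - 12^2)/1 = 12/1 = 12, a_1 = floor((12 + 12)/12) = 2.
  m_2 = 12*2 - 12 = 12, d_2 = (156 - 12^2)/12 = 12/12 = 1, a_2 = floor((12 + 12)/1) = 24.
  m_3 = 1*24 - 12 = 12, d_3 = (156 - 12^2)/1 = 12/1 = 12: (m_3, d_3) = (m_1, d_1) = (12, 12), so from here the quotients repeat a_1, a_2; the period length is 2.
So sqrt(156) = [12; (2, 24)] with period length k = 2.
k is even, so the fundamental solution of x^2 - 156y^2 = 1 is (p_{k-1}, q_{k-1}) = (p_1, q_1); compute convergents through index 1.
Convergents (p_i = a_i*p_{i-1} + p_{i-2}, q_i = a_i*q_{i-1} + q_{i-2} with p_{-2}=0, p_{-1}=1, q_{-2}=1, q_{-1}=0):
  i=0: a_0=12, p_0 = 12*1 + 0 = 12, q_0 = 12*0 + 1 = 1.
  i=1: a_1=2, p_1 = 2*12 + 1 = 25, q_1 = 2*1 + 0 = 2.
Check: 25^2 - 156*2^2 = 625 - 624 = 1, so (x, y) = (25, 2) solves the equation, and by the theorem it is the least positive solution.

(x, y) = (25, 2)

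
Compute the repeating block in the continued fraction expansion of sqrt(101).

Write x_i = (sqrt(101) + m_i)/d_i with (m_0, d_0) = (0, 1). a_0 = floor(sqrt(101)) = 10, since 10^2 = 100 <= 101 < 121 = 11^2.
Iterate m_{i+1} = d_i*a_i - m_i, d_{i+1} = (101 - m_{i+1}^2)/d_i, a_{i+1} = floor((a_0 + m_{i+1})/d_{i+1}):
  m_1 = 1*10 - 0 = 10, d_1 = (101 - 10^2)/1 = 1/1 = 1, a_1 = floor((10 + 10)/1) = 20.
  m_2 = 1*20 - 10 = 10, d_2 = (101 - 10^2)/1 = 1/1 = 1: (m_2, d_2) = (m_1, d_1) = (10, 1), so from here the quotient a_1 repeats; the period length is 1.
Hence the expansion of sqrt(101) is a_0 = 10 followed by the repeating block 20 (period 1).

[10; (20)]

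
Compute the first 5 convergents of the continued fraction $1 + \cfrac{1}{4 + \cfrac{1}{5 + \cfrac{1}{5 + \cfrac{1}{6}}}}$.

1/1, 5/4, 26/21, 135/109, 836/675

Using the convergent recurrence p_i = a_i*p_{i-1} + p_{i-2}, q_i = a_i*q_{i-1} + q_{i-2} with p_{-2}=0, p_{-1}=1, q_{-2}=1, q_{-1}=0:
  i=0: a_0=1, p_0 = 1*1 + 0 = 1, q_0 = 1*0 + 1 = 1.
  i=1: a_1=4, p_1 = 4*1 + 1 = 5, q_1 = 4*1 + 0 = 4.
  i=2: a_2=5, p_2 = 5*5 + 1 = 26, q_2 = 5*4 + 1 = 21.
  i=3: a_3=5, p_3 = 5*26 + 5 = 135, q_3 = 5*21 + 4 = 109.
  i=4: a_4=6, p_4 = 6*135 + 26 = 836, q_4 = 6*109 + 21 = 675.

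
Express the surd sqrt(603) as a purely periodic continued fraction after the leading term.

[24; (1, 1, 3, 1, 23, 1, 3, 1, 1, 48)]

Write x_i = (sqrt(603) + m_i)/d_i with (m_0, d_0) = (0, 1). a_0 = floor(sqrt(603)) = 24, since 24^2 = 576 <= 603 < 625 = 25^2.
Iterate m_{i+1} = d_i*a_i - m_i, d_{i+1} = (603 - m_{i+1}^2)/d_i, a_{i+1} = floor((a_0 + m_{i+1})/d_{i+1}):
  m_1 = 1*24 - 0 = 24, d_1 = (603 - 24^2)/1 = 27/1 = 27, a_1 = floor((24 + 24)/27) = 1.
  m_2 = 27*1 - 24 = 3, d_2 = (603 - 3^2)/27 = 594/27 = 22, a_2 = floor((24 + 3)/22) = 1.
  m_3 = 22*1 - 3 = 19, d_3 = (603 - 19^2)/22 = 242/22 = 11, a_3 = floor((24 + 19)/11) = 3.
  m_4 = 11*3 - 19 = 14, d_4 = (603 - 14^2)/11 = 407/11 = 37, a_4 = floor((24 + 14)/37) = 1.
  m_5 = 37*1 - 14 = 23, d_5 = (603 - 23^2)/37 = 74/37 = 2, a_5 = floor((24 + 23)/2) = 23.
  m_6 = 2*23 - 23 = 23, d_6 = (603 - 23^2)/2 = 74/2 = 37, a_6 = floor((24 + 23)/37) = 1.
  m_7 = 37*1 - 23 = 14, d_7 = (603 - 14^2)/37 = 407/37 = 11, a_7 = floor((24 + 14)/11) = 3.
  m_8 = 11*3 - 14 = 19, d_8 = (603 - 19^2)/11 = 242/11 = 22, a_8 = floor((24 + 19)/22) = 1.
  m_9 = 22*1 - 19 = 3, d_9 = (603 - 3^2)/22 = 594/22 = 27, a_9 = floor((24 + 3)/27) = 1.
  m_10 = 27*1 - 3 = 24, d_10 = (603 - 24^2)/27 = 27/27 = 1, a_10 = floor((24 + 24)/1) = 48.
  m_11 = 1*48 - 24 = 24, d_11 = (603 - 24^2)/1 = 27/1 = 27: (m_11, d_11) = (m_1, d_1) = (24, 27), so from here the quotients repeat a_1, ..., a_10; the period length is 10.
Hence the expansion of sqrt(603) is a_0 = 24 followed by the repeating block 1, 1, 3, 1, 23, 1, 3, 1, 1, 48 (period 10).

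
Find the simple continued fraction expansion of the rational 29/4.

Run the Euclidean algorithm on 29 and 4; the successive quotients are the partial quotients a_0, a_1, ... (each step inverts the fractional part left over by the previous one):
  29 = 7*4 + 1, so a_0 = 7.
  4 = 4*1 + 0, so a_1 = 4.
The remainder reaches 0 after 2 divisions, so the expansion has 2 partial quotients, read off in order.

[7; 4]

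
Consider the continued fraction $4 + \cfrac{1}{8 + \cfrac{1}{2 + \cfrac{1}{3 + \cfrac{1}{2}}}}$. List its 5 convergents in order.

4/1, 33/8, 70/17, 243/59, 556/135

Using the convergent recurrence p_i = a_i*p_{i-1} + p_{i-2}, q_i = a_i*q_{i-1} + q_{i-2} with p_{-2}=0, p_{-1}=1, q_{-2}=1, q_{-1}=0:
  i=0: a_0=4, p_0 = 4*1 + 0 = 4, q_0 = 4*0 + 1 = 1.
  i=1: a_1=8, p_1 = 8*4 + 1 = 33, q_1 = 8*1 + 0 = 8.
  i=2: a_2=2, p_2 = 2*33 + 4 = 70, q_2 = 2*8 + 1 = 17.
  i=3: a_3=3, p_3 = 3*70 + 33 = 243, q_3 = 3*17 + 8 = 59.
  i=4: a_4=2, p_4 = 2*243 + 70 = 556, q_4 = 2*59 + 17 = 135.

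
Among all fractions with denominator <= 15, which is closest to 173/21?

107/13

Expand x = 173/21 as a continued fraction with the Euclidean algorithm:
  173 = 8*21 + 5, so a_0 = 8.
  21 = 4*5 + 1, so a_1 = 4.
  5 = 5*1 + 0, so a_2 = 5.
so x = [8; 4, 5].
Convergents (p_i = a_i*p_{i-1} + p_{i-2}, q_i = a_i*q_{i-1} + q_{i-2} with p_{-2}=0, p_{-1}=1, q_{-2}=1, q_{-1}=0), until the denominator exceeds 15:
  i=0: a_0=8, p_0 = 8*1 + 0 = 8, q_0 = 8*0 + 1 = 1.
  i=1: a_1=4, p_1 = 4*8 + 1 = 33, q_1 = 4*1 + 0 = 4.
  i=2: a_2=5, p_2 = 5*33 + 8 = 173, q_2 = 5*4 + 1 = 21.
q_2 = 21 > 15, so the last convergent with denominator <= 15 is p_1/q_1 = 33/4.
The closest fraction with denominator <= 15 is either p_1/q_1 or the intermediate fraction (k*p_1 + p_0)/(k*q_1 + q_0) with the largest k >= 1 whose denominator stays <= 15; these approach x as k grows, and every other convergent or intermediate fraction in range is farther away.
Largest k: floor((15 - q_0)/q_1) = floor((15 - 1)/4) = 3.
That gives (3*33 + 8)/(3*4 + 1) = 107/13.
Compare the errors: |x - 33/4| = |173*4 - 33*21|/(21*4) = 1/84, and |x - 107/13| = |173*13 - 107*21|/(21*13) = 2/273.
Cross-multiplying, 2*84 = 168 < 273 = 1*273, so 2/273 is smaller: the intermediate fraction 107/13 is closer to x than 33/4.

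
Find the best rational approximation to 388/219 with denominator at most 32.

39/22

Expand x = 388/219 as a continued fraction with the Euclidean algorithm:
  388 = 1*219 + 169, so a_0 = 1.
  219 = 1*169 + 50, so a_1 = 1.
  169 = 3*50 + 19, so a_2 = 3.
  50 = 2*19 + 12, so a_3 = 2.
  19 = 1*12 + 7, so a_4 = 1.
  12 = 1*7 + 5, so a_5 = 1.
  7 = 1*5 + 2, so a_6 = 1.
  5 = 2*2 + 1, so a_7 = 2.
  2 = 2*1 + 0, so a_8 = 2.
so x = [1; 1, 3, 2, 1, 1, 1, 2, 2].
Convergents (p_i = a_i*p_{i-1} + p_{i-2}, q_i = a_i*q_{i-1} + q_{i-2} with p_{-2}=0, p_{-1}=1, q_{-2}=1, q_{-1}=0), until the denominator exceeds 32:
  i=0: a_0=1, p_0 = 1*1 + 0 = 1, q_0 = 1*0 + 1 = 1.
  i=1: a_1=1, p_1 = 1*1 + 1 = 2, q_1 = 1*1 + 0 = 1.
  i=2: a_2=3, p_2 = 3*2 + 1 = 7, q_2 = 3*1 + 1 = 4.
  i=3: a_3=2, p_3 = 2*7 + 2 = 16, q_3 = 2*4 + 1 = 9.
  i=4: a_4=1, p_4 = 1*16 + 7 = 23, q_4 = 1*9 + 4 = 13.
  i=5: a_5=1, p_5 = 1*23 + 16 = 39, q_5 = 1*13 + 9 = 22.
  i=6: a_6=1, p_6 = 1*39 + 23 = 62, q_6 = 1*22 + 13 = 35.
q_6 = 35 > 32, so the last convergent with denominator <= 32 is p_5/q_5 = 39/22.
The closest fraction with denominator <= 32 is either p_5/q_5 or the intermediate fraction (k*p_5 + p_4)/(k*q_5 + q_4) with the largest k >= 1 whose denominator stays <= 32; these approach x as k grows, and every other convergent or intermediate fraction in range is farther away.
Largest k: floor((32 - q_4)/q_5) = floor((32 - 13)/22) = 0.
Since k = 0, no intermediate fraction beyond p_5/q_5 has denominator <= 32, so the convergent 39/22 is the closest (its error is |388*22 - 39*219|/(219*22) = 5/4818).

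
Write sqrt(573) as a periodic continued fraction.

Write x_i = (sqrt(573) + m_i)/d_i with (m_0, d_0) = (0, 1). a_0 = floor(sqrt(573)) = 23, since 23^2 = 529 <= 573 < 576 = 24^2.
Iterate m_{i+1} = d_i*a_i - m_i, d_{i+1} = (573 - m_{i+1}^2)/d_i, a_{i+1} = floor((a_0 + m_{i+1})/d_{i+1}):
  m_1 = 1*23 - 0 = 23, d_1 = (573 - 23^2)/1 = 44/1 = 44, a_1 = floor((23 + 23)/44) = 1.
  m_2 = 44*1 - 23 = 21, d_2 = (573 - 21^2)/44 = 132/44 = 3, a_2 = floor((23 + 21)/3) = 14.
  m_3 = 3*14 - 21 = 21, d_3 = (573 - 21^2)/3 = 132/3 = 44, a_3 = floor((23 + 21)/44) = 1.
  m_4 = 44*1 - 21 = 23, d_4 = (573 - 23^2)/44 = 44/44 = 1, a_4 = floor((23 + 23)/1) = 46.
  m_5 = 1*46 - 23 = 23, d_5 = (573 - 23^2)/1 = 44/1 = 44: (m_5, d_5) = (m_1, d_1) = (23, 44), so from here the quotients repeat a_1, ..., a_4; the period length is 4.
Hence the expansion of sqrt(573) is a_0 = 23 followed by the repeating block 1, 14, 1, 46 (period 4).

[23; (1, 14, 1, 46)]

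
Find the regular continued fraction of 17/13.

[1; 3, 4]

Run the Euclidean algorithm on 17 and 13; the successive quotients are the partial quotients a_0, a_1, ... (each step inverts the fractional part left over by the previous one):
  17 = 1*13 + 4, so a_0 = 1.
  13 = 3*4 + 1, so a_1 = 3.
  4 = 4*1 + 0, so a_2 = 4.
The remainder reaches 0 after 3 divisions, so the expansion has 3 partial quotients, read off in order.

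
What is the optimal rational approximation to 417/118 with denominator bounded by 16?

Expand x = 417/118 as a continued fraction with the Euclidean algorithm:
  417 = 3*118 + 63, so a_0 = 3.
  118 = 1*63 + 55, so a_1 = 1.
  63 = 1*55 + 8, so a_2 = 1.
  55 = 6*8 + 7, so a_3 = 6.
  8 = 1*7 + 1, so a_4 = 1.
  7 = 7*1 + 0, so a_5 = 7.
so x = [3; 1, 1, 6, 1, 7].
Convergents (p_i = a_i*p_{i-1} + p_{i-2}, q_i = a_i*q_{i-1} + q_{i-2} with p_{-2}=0, p_{-1}=1, q_{-2}=1, q_{-1}=0), until the denominator exceeds 16:
  i=0: a_0=3, p_0 = 3*1 + 0 = 3, q_0 = 3*0 + 1 = 1.
  i=1: a_1=1, p_1 = 1*3 + 1 = 4, q_1 = 1*1 + 0 = 1.
  i=2: a_2=1, p_2 = 1*4 + 3 = 7, q_2 = 1*1 + 1 = 2.
  i=3: a_3=6, p_3 = 6*7 + 4 = 46, q_3 = 6*2 + 1 = 13.
  i=4: a_4=1, p_4 = 1*46 + 7 = 53, q_4 = 1*13 + 2 = 15.
  i=5: a_5=7, p_5 = 7*53 + 46 = 417, q_5 = 7*15 + 13 = 118.
q_5 = 118 > 16, so the last convergent with denominator <= 16 is p_4/q_4 = 53/15.
The closest fraction with denominator <= 16 is either p_4/q_4 or the intermediate fraction (k*p_4 + p_3)/(k*q_4 + q_3) with the largest k >= 1 whose denominator stays <= 16; these approach x as k grows, and every other convergent or intermediate fraction in range is farther away.
Largest k: floor((16 - q_3)/q_4) = floor((16 - 13)/15) = 0.
Since k = 0, no intermediate fraction beyond p_4/q_4 has denominator <= 16, so the convergent 53/15 is the closest (its error is |417*15 - 53*118|/(118*15) = 1/1770).

53/15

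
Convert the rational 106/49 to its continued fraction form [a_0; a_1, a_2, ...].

[2; 6, 8]

Run the Euclidean algorithm on 106 and 49; the successive quotients are the partial quotients a_0, a_1, ... (each step inverts the fractional part left over by the previous one):
  106 = 2*49 + 8, so a_0 = 2.
  49 = 6*8 + 1, so a_1 = 6.
  8 = 8*1 + 0, so a_2 = 8.
The remainder reaches 0 after 3 divisions, so the expansion has 3 partial quotients, read off in order.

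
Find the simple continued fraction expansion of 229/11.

Run the Euclidean algorithm on 229 and 11; the successive quotients are the partial quotients a_0, a_1, ... (each step inverts the fractional part left over by the previous one):
  229 = 20*11 + 9, so a_0 = 20.
  11 = 1*9 + 2, so a_1 = 1.
  9 = 4*2 + 1, so a_2 = 4.
  2 = 2*1 + 0, so a_3 = 2.
The remainder reaches 0 after 4 divisions, so the expansion has 4 partial quotients, read off in order.

[20; 1, 4, 2]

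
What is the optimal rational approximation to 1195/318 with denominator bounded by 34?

124/33

Expand x = 1195/318 as a continued fraction with the Euclidean algorithm:
  1195 = 3*318 + 241, so a_0 = 3.
  318 = 1*241 + 77, so a_1 = 1.
  241 = 3*77 + 10, so a_2 = 3.
  77 = 7*10 + 7, so a_3 = 7.
  10 = 1*7 + 3, so a_4 = 1.
  7 = 2*3 + 1, so a_5 = 2.
  3 = 3*1 + 0, so a_6 = 3.
so x = [3; 1, 3, 7, 1, 2, 3].
Convergents (p_i = a_i*p_{i-1} + p_{i-2}, q_i = a_i*q_{i-1} + q_{i-2} with p_{-2}=0, p_{-1}=1, q_{-2}=1, q_{-1}=0), until the denominator exceeds 34:
  i=0: a_0=3, p_0 = 3*1 + 0 = 3, q_0 = 3*0 + 1 = 1.
  i=1: a_1=1, p_1 = 1*3 + 1 = 4, q_1 = 1*1 + 0 = 1.
  i=2: a_2=3, p_2 = 3*4 + 3 = 15, q_2 = 3*1 + 1 = 4.
  i=3: a_3=7, p_3 = 7*15 + 4 = 109, q_3 = 7*4 + 1 = 29.
  i=4: a_4=1, p_4 = 1*109 + 15 = 124, q_4 = 1*29 + 4 = 33.
  i=5: a_5=2, p_5 = 2*124 + 109 = 357, q_5 = 2*33 + 29 = 95.
q_5 = 95 > 34, so the last convergent with denominator <= 34 is p_4/q_4 = 124/33.
The closest fraction with denominator <= 34 is either p_4/q_4 or the intermediate fraction (k*p_4 + p_3)/(k*q_4 + q_3) with the largest k >= 1 whose denominator stays <= 34; these approach x as k grows, and every other convergent or intermediate fraction in range is farther away.
Largest k: floor((34 - q_3)/q_4) = floor((34 - 29)/33) = 0.
Since k = 0, no intermediate fraction beyond p_4/q_4 has denominator <= 34, so the convergent 124/33 is the closest (its error is |1195*33 - 124*318|/(318*33) = 3/10494).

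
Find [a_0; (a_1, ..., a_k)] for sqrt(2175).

[46; (1, 1, 1, 3, 15, 3, 1, 1, 1, 92)]

Write x_i = (sqrt(2175) + m_i)/d_i with (m_0, d_0) = (0, 1). a_0 = floor(sqrt(2175)) = 46, since 46^2 = 2116 <= 2175 < 2209 = 47^2.
Iterate m_{i+1} = d_i*a_i - m_i, d_{i+1} = (2175 - m_{i+1}^2)/d_i, a_{i+1} = floor((a_0 + m_{i+1})/d_{i+1}):
  m_1 = 1*46 - 0 = 46, d_1 = (2175 - 46^2)/1 = 59/1 = 59, a_1 = floor((46 + 46)/59) = 1.
  m_2 = 59*1 - 46 = 13, d_2 = (2175 - 13^2)/59 = 2006/59 = 34, a_2 = floor((46 + 13)/34) = 1.
  m_3 = 34*1 - 13 = 21, d_3 = (2175 - 21^2)/34 = 1734/34 = 51, a_3 = floor((46 + 21)/51) = 1.
  m_4 = 51*1 - 21 = 30, d_4 = (2175 - 30^2)/51 = 1275/51 = 25, a_4 = floor((46 + 30)/25) = 3.
  m_5 = 25*3 - 30 = 45, d_5 = (2175 - 45^2)/25 = 150/25 = 6, a_5 = floor((46 + 45)/6) = 15.
  m_6 = 6*15 - 45 = 45, d_6 = (2175 - 45^2)/6 = 150/6 = 25, a_6 = floor((46 + 45)/25) = 3.
  m_7 = 25*3 - 45 = 30, d_7 = (2175 - 30^2)/25 = 1275/25 = 51, a_7 = floor((46 + 30)/51) = 1.
  m_8 = 51*1 - 30 = 21, d_8 = (2175 - 21^2)/51 = 1734/51 = 34, a_8 = floor((46 + 21)/34) = 1.
  m_9 = 34*1 - 21 = 13, d_9 = (2175 - 13^2)/34 = 2006/34 = 59, a_9 = floor((46 + 13)/59) = 1.
  m_10 = 59*1 - 13 = 46, d_10 = (2175 - 46^2)/59 = 59/59 = 1, a_10 = floor((46 + 46)/1) = 92.
  m_11 = 1*92 - 46 = 46, d_11 = (2175 - 46^2)/1 = 59/1 = 59: (m_11, d_11) = (m_1, d_1) = (46, 59), so from here the quotients repeat a_1, ..., a_10; the period length is 10.
Hence the expansion of sqrt(2175) is a_0 = 46 followed by the repeating block 1, 1, 1, 3, 15, 3, 1, 1, 1, 92 (period 10).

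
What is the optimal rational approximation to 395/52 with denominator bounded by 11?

38/5

Expand x = 395/52 as a continued fraction with the Euclidean algorithm:
  395 = 7*52 + 31, so a_0 = 7.
  52 = 1*31 + 21, so a_1 = 1.
  31 = 1*21 + 10, so a_2 = 1.
  21 = 2*10 + 1, so a_3 = 2.
  10 = 10*1 + 0, so a_4 = 10.
so x = [7; 1, 1, 2, 10].
Convergents (p_i = a_i*p_{i-1} + p_{i-2}, q_i = a_i*q_{i-1} + q_{i-2} with p_{-2}=0, p_{-1}=1, q_{-2}=1, q_{-1}=0), until the denominator exceeds 11:
  i=0: a_0=7, p_0 = 7*1 + 0 = 7, q_0 = 7*0 + 1 = 1.
  i=1: a_1=1, p_1 = 1*7 + 1 = 8, q_1 = 1*1 + 0 = 1.
  i=2: a_2=1, p_2 = 1*8 + 7 = 15, q_2 = 1*1 + 1 = 2.
  i=3: a_3=2, p_3 = 2*15 + 8 = 38, q_3 = 2*2 + 1 = 5.
  i=4: a_4=10, p_4 = 10*38 + 15 = 395, q_4 = 10*5 + 2 = 52.
q_4 = 52 > 11, so the last convergent with denominator <= 11 is p_3/q_3 = 38/5.
The closest fraction with denominator <= 11 is either p_3/q_3 or the intermediate fraction (k*p_3 + p_2)/(k*q_3 + q_2) with the largest k >= 1 whose denominator stays <= 11; these approach x as k grows, and every other convergent or intermediate fraction in range is farther away.
Largest k: floor((11 - q_2)/q_3) = floor((11 - 2)/5) = 1.
That gives (1*38 + 15)/(1*5 + 2) = 53/7.
Compare the errors: |x - 38/5| = |395*5 - 38*52|/(52*5) = 1/260, and |x - 53/7| = |395*7 - 53*52|/(52*7) = 9/364.
Cross-multiplying, 1*364 = 364 < 2340 = 9*260, so 1/260 is smaller: the convergent 38/5 is closer to x than 53/7.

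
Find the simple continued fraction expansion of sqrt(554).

[23; (1, 1, 6, 4, 1, 1, 4, 6, 1, 1, 46)]

Write x_i = (sqrt(554) + m_i)/d_i with (m_0, d_0) = (0, 1). a_0 = floor(sqrt(554)) = 23, since 23^2 = 529 <= 554 < 576 = 24^2.
Iterate m_{i+1} = d_i*a_i - m_i, d_{i+1} = (554 - m_{i+1}^2)/d_i, a_{i+1} = floor((a_0 + m_{i+1})/d_{i+1}):
  m_1 = 1*23 - 0 = 23, d_1 = (554 - 23^2)/1 = 25/1 = 25, a_1 = floor((23 + 23)/25) = 1.
  m_2 = 25*1 - 23 = 2, d_2 = (554 - 2^2)/25 = 550/25 = 22, a_2 = floor((23 + 2)/22) = 1.
  m_3 = 22*1 - 2 = 20, d_3 = (554 - 20^2)/22 = 154/22 = 7, a_3 = floor((23 + 20)/7) = 6.
  m_4 = 7*6 - 20 = 22, d_4 = (554 - 22^2)/7 = 70/7 = 10, a_4 = floor((23 + 22)/10) = 4.
  m_5 = 10*4 - 22 = 18, d_5 = (554 - 18^2)/10 = 230/10 = 23, a_5 = floor((23 + 18)/23) = 1.
  m_6 = 23*1 - 18 = 5, d_6 = (554 - 5^2)/23 = 529/23 = 23, a_6 = floor((23 + 5)/23) = 1.
  m_7 = 23*1 - 5 = 18, d_7 = (554 - 18^2)/23 = 230/23 = 10, a_7 = floor((23 + 18)/10) = 4.
  m_8 = 10*4 - 18 = 22, d_8 = (554 - 22^2)/10 = 70/10 = 7, a_8 = floor((23 + 22)/7) = 6.
  m_9 = 7*6 - 22 = 20, d_9 = (554 - 20^2)/7 = 154/7 = 22, a_9 = floor((23 + 20)/22) = 1.
  m_10 = 22*1 - 20 = 2, d_10 = (554 - 2^2)/22 = 550/22 = 25, a_10 = floor((23 + 2)/25) = 1.
  m_11 = 25*1 - 2 = 23, d_11 = (554 - 23^2)/25 = 25/25 = 1, a_11 = floor((23 + 23)/1) = 46.
  m_12 = 1*46 - 23 = 23, d_12 = (554 - 23^2)/1 = 25/1 = 25: (m_12, d_12) = (m_1, d_1) = (23, 25), so from here the quotients repeat a_1, ..., a_11; the period length is 11.
Hence the expansion of sqrt(554) is a_0 = 23 followed by the repeating block 1, 1, 6, 4, 1, 1, 4, 6, 1, 1, 46 (period 11).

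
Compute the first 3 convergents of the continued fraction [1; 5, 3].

1/1, 6/5, 19/16

Using the convergent recurrence p_i = a_i*p_{i-1} + p_{i-2}, q_i = a_i*q_{i-1} + q_{i-2} with p_{-2}=0, p_{-1}=1, q_{-2}=1, q_{-1}=0:
  i=0: a_0=1, p_0 = 1*1 + 0 = 1, q_0 = 1*0 + 1 = 1.
  i=1: a_1=5, p_1 = 5*1 + 1 = 6, q_1 = 5*1 + 0 = 5.
  i=2: a_2=3, p_2 = 3*6 + 1 = 19, q_2 = 3*5 + 1 = 16.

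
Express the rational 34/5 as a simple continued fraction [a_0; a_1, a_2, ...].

Run the Euclidean algorithm on 34 and 5; the successive quotients are the partial quotients a_0, a_1, ... (each step inverts the fractional part left over by the previous one):
  34 = 6*5 + 4, so a_0 = 6.
  5 = 1*4 + 1, so a_1 = 1.
  4 = 4*1 + 0, so a_2 = 4.
The remainder reaches 0 after 3 divisions, so the expansion has 3 partial quotients, read off in order.

[6; 1, 4]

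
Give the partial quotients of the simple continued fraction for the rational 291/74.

Run the Euclidean algorithm on 291 and 74; the successive quotients are the partial quotients a_0, a_1, ... (each step inverts the fractional part left over by the previous one):
  291 = 3*74 + 69, so a_0 = 3.
  74 = 1*69 + 5, so a_1 = 1.
  69 = 13*5 + 4, so a_2 = 13.
  5 = 1*4 + 1, so a_3 = 1.
  4 = 4*1 + 0, so a_4 = 4.
The remainder reaches 0 after 5 divisions, so the expansion has 5 partial quotients, read off in order.

[3; 1, 13, 1, 4]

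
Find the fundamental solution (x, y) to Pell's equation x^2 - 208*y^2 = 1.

First expand sqrt(208) as a continued fraction. With x_i = (sqrt(208) + m_i)/d_i and (m_0, d_0) = (0, 1): a_0 = floor(sqrt(208)) = 14, since 14^2 = 196 <= 208 < 225 = 15^2.
Iterate m_{i+1} = d_i*a_i - m_i, d_{i+1} = (208 - m_{i+1}^2)/d_i, a_{i+1} = floor((a_0 + m_{i+1})/d_{i+1}):
  m_1 = 1*14 - 0 = 14, d_1 = (208 - 14^2)/1 = 12/1 = 12, a_1 = floor((14 + 14)/12) = 2.
  m_2 = 12*2 - 14 = 10, d_2 = (208 - 10^2)/12 = 108/12 = 9, a_2 = floor((14 + 10)/9) = 2.
  m_3 = 9*2 - 10 = 8, d_3 = (208 - 8^2)/9 = 144/9 = 16, a_3 = floor((14 + 8)/16) = 1.
  m_4 = 16*1 - 8 = 8, d_4 = (208 - 8^2)/16 = 144/16 = 9, a_4 = floor((14 + 8)/9) = 2.
  m_5 = 9*2 - 8 = 10, d_5 = (208 - 10^2)/9 = 108/9 = 12, a_5 = floor((14 + 10)/12) = 2.
  m_6 = 12*2 - 10 = 14, d_6 = (208 - 14^2)/12 = 12/12 = 1, a_6 = floor((14 + 14)/1) = 28.
  m_7 = 1*28 - 14 = 14, d_7 = (208 - 14^2)/1 = 12/1 = 12: (m_7, d_7) = (m_1, d_1) = (14, 12), so from here the quotients repeat a_1, ..., a_6; the period length is 6.
So sqrt(208) = [14; (2, 2, 1, 2, 2, 28)] with period length k = 6.
k is even, so the fundamental solution of x^2 - 208y^2 = 1 is (p_{k-1}, q_{k-1}) = (p_5, q_5); compute convergents through index 5.
Convergents (p_i = a_i*p_{i-1} + p_{i-2}, q_i = a_i*q_{i-1} + q_{i-2} with p_{-2}=0, p_{-1}=1, q_{-2}=1, q_{-1}=0):
  i=0: a_0=14, p_0 = 14*1 + 0 = 14, q_0 = 14*0 + 1 = 1.
  i=1: a_1=2, p_1 = 2*14 + 1 = 29, q_1 = 2*1 + 0 = 2.
  i=2: a_2=2, p_2 = 2*29 + 14 = 72, q_2 = 2*2 + 1 = 5.
  i=3: a_3=1, p_3 = 1*72 + 29 = 101, q_3 = 1*5 + 2 = 7.
  i=4: a_4=2, p_4 = 2*101 + 72 = 274, q_4 = 2*7 + 5 = 19.
  i=5: a_5=2, p_5 = 2*274 + 101 = 649, q_5 = 2*19 + 7 = 45.
Check: 649^2 - 208*45^2 = 421201 - 421200 = 1, so (x, y) = (649, 45) solves the equation, and by the theorem it is the least positive solution.

(x, y) = (649, 45)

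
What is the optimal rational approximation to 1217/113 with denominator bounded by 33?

140/13

Expand x = 1217/113 as a continued fraction with the Euclidean algorithm:
  1217 = 10*113 + 87, so a_0 = 10.
  113 = 1*87 + 26, so a_1 = 1.
  87 = 3*26 + 9, so a_2 = 3.
  26 = 2*9 + 8, so a_3 = 2.
  9 = 1*8 + 1, so a_4 = 1.
  8 = 8*1 + 0, so a_5 = 8.
so x = [10; 1, 3, 2, 1, 8].
Convergents (p_i = a_i*p_{i-1} + p_{i-2}, q_i = a_i*q_{i-1} + q_{i-2} with p_{-2}=0, p_{-1}=1, q_{-2}=1, q_{-1}=0), until the denominator exceeds 33:
  i=0: a_0=10, p_0 = 10*1 + 0 = 10, q_0 = 10*0 + 1 = 1.
  i=1: a_1=1, p_1 = 1*10 + 1 = 11, q_1 = 1*1 + 0 = 1.
  i=2: a_2=3, p_2 = 3*11 + 10 = 43, q_2 = 3*1 + 1 = 4.
  i=3: a_3=2, p_3 = 2*43 + 11 = 97, q_3 = 2*4 + 1 = 9.
  i=4: a_4=1, p_4 = 1*97 + 43 = 140, q_4 = 1*9 + 4 = 13.
  i=5: a_5=8, p_5 = 8*140 + 97 = 1217, q_5 = 8*13 + 9 = 113.
q_5 = 113 > 33, so the last convergent with denominator <= 33 is p_4/q_4 = 140/13.
The closest fraction with denominator <= 33 is either p_4/q_4 or the intermediate fraction (k*p_4 + p_3)/(k*q_4 + q_3) with the largest k >= 1 whose denominator stays <= 33; these approach x as k grows, and every other convergent or intermediate fraction in range is farther away.
Largest k: floor((33 - q_3)/q_4) = floor((33 - 9)/13) = 1.
That gives (1*140 + 97)/(1*13 + 9) = 237/22.
Compare the errors: |x - 140/13| = |1217*13 - 140*113|/(113*13) = 1/1469, and |x - 237/22| = |1217*22 - 237*113|/(113*22) = 7/2486.
Cross-multiplying, 1*2486 = 2486 < 10283 = 7*1469, so 1/1469 is smaller: the convergent 140/13 is closer to x than 237/22.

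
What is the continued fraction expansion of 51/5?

[10; 5]

Run the Euclidean algorithm on 51 and 5; the successive quotients are the partial quotients a_0, a_1, ... (each step inverts the fractional part left over by the previous one):
  51 = 10*5 + 1, so a_0 = 10.
  5 = 5*1 + 0, so a_1 = 5.
The remainder reaches 0 after 2 divisions, so the expansion has 2 partial quotients, read off in order.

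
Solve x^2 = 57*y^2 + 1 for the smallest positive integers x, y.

First expand sqrt(57) as a continued fraction. With x_i = (sqrt(57) + m_i)/d_i and (m_0, d_0) = (0, 1): a_0 = floor(sqrt(57)) = 7, since 7^2 = 49 <= 57 < 64 = 8^2.
Iterate m_{i+1} = d_i*a_i - m_i, d_{i+1} = (57 - m_{i+1}^2)/d_i, a_{i+1} = floor((a_0 + m_{i+1})/d_{i+1}):
  m_1 = 1*7 - 0 = 7, d_1 = (57 - 7^2)/1 = 8/1 = 8, a_1 = floor((7 + 7)/8) = 1.
  m_2 = 8*1 - 7 = 1, d_2 = (57 - 1^2)/8 = 56/8 = 7, a_2 = floor((7 + 1)/7) = 1.
  m_3 = 7*1 - 1 = 6, d_3 = (57 - 6^2)/7 = 21/7 = 3, a_3 = floor((7 + 6)/3) = 4.
  m_4 = 3*4 - 6 = 6, d_4 = (57 - 6^2)/3 = 21/3 = 7, a_4 = floor((7 + 6)/7) = 1.
  m_5 = 7*1 - 6 = 1, d_5 = (57 - 1^2)/7 = 56/7 = 8, a_5 = floor((7 + 1)/8) = 1.
  m_6 = 8*1 - 1 = 7, d_6 = (57 - 7^2)/8 = 8/8 = 1, a_6 = floor((7 + 7)/1) = 14.
  m_7 = 1*14 - 7 = 7, d_7 = (57 - 7^2)/1 = 8/1 = 8: (m_7, d_7) = (m_1, d_1) = (7, 8), so from here the quotients repeat a_1, ..., a_6; the period length is 6.
So sqrt(57) = [7; (1, 1, 4, 1, 1, 14)] with period length k = 6.
k is even, so the fundamental solution of x^2 - 57y^2 = 1 is (p_{k-1}, q_{k-1}) = (p_5, q_5); compute convergents through index 5.
Convergents (p_i = a_i*p_{i-1} + p_{i-2}, q_i = a_i*q_{i-1} + q_{i-2} with p_{-2}=0, p_{-1}=1, q_{-2}=1, q_{-1}=0):
  i=0: a_0=7, p_0 = 7*1 + 0 = 7, q_0 = 7*0 + 1 = 1.
  i=1: a_1=1, p_1 = 1*7 + 1 = 8, q_1 = 1*1 + 0 = 1.
  i=2: a_2=1, p_2 = 1*8 + 7 = 15, q_2 = 1*1 + 1 = 2.
  i=3: a_3=4, p_3 = 4*15 + 8 = 68, q_3 = 4*2 + 1 = 9.
  i=4: a_4=1, p_4 = 1*68 + 15 = 83, q_4 = 1*9 + 2 = 11.
  i=5: a_5=1, p_5 = 1*83 + 68 = 151, q_5 = 1*11 + 9 = 20.
Check: 151^2 - 57*20^2 = 22801 - 22800 = 1, so (x, y) = (151, 20) solves the equation, and by the theorem it is the least positive solution.

(x, y) = (151, 20)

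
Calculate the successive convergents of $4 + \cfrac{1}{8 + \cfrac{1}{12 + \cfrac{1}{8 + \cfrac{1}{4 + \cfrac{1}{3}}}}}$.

4/1, 33/8, 400/97, 3233/784, 13332/3233, 43229/10483

Using the convergent recurrence p_i = a_i*p_{i-1} + p_{i-2}, q_i = a_i*q_{i-1} + q_{i-2} with p_{-2}=0, p_{-1}=1, q_{-2}=1, q_{-1}=0:
  i=0: a_0=4, p_0 = 4*1 + 0 = 4, q_0 = 4*0 + 1 = 1.
  i=1: a_1=8, p_1 = 8*4 + 1 = 33, q_1 = 8*1 + 0 = 8.
  i=2: a_2=12, p_2 = 12*33 + 4 = 400, q_2 = 12*8 + 1 = 97.
  i=3: a_3=8, p_3 = 8*400 + 33 = 3233, q_3 = 8*97 + 8 = 784.
  i=4: a_4=4, p_4 = 4*3233 + 400 = 13332, q_4 = 4*784 + 97 = 3233.
  i=5: a_5=3, p_5 = 3*13332 + 3233 = 43229, q_5 = 3*3233 + 784 = 10483.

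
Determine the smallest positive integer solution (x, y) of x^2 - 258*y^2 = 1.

First expand sqrt(258) as a continued fraction. With x_i = (sqrt(258) + m_i)/d_i and (m_0, d_0) = (0, 1): a_0 = floor(sqrt(258)) = 16, since 16^2 = 256 <= 258 < 289 = 17^2.
Iterate m_{i+1} = d_i*a_i - m_i, d_{i+1} = (258 - m_{i+1}^2)/d_i, a_{i+1} = floor((a_0 + m_{i+1})/d_{i+1}):
  m_1 = 1*16 - 0 = 16, d_1 = (258 - 16^2)/1 = 2/1 = 2, a_1 = floor((16 + 16)/2) = 16.
  m_2 = 2*16 - 16 = 16, d_2 = (258 - 16^2)/2 = 2/2 = 1, a_2 = floor((16 + 16)/1) = 32.
  m_3 = 1*32 - 16 = 16, d_3 = (258 - 16^2)/1 = 2/1 = 2: (m_3, d_3) = (m_1, d_1) = (16, 2), so from here the quotients repeat a_1, a_2; the period length is 2.
So sqrt(258) = [16; (16, 32)] with period length k = 2.
k is even, so the fundamental solution of x^2 - 258y^2 = 1 is (p_{k-1}, q_{k-1}) = (p_1, q_1); compute convergents through index 1.
Convergents (p_i = a_i*p_{i-1} + p_{i-2}, q_i = a_i*q_{i-1} + q_{i-2} with p_{-2}=0, p_{-1}=1, q_{-2}=1, q_{-1}=0):
  i=0: a_0=16, p_0 = 16*1 + 0 = 16, q_0 = 16*0 + 1 = 1.
  i=1: a_1=16, p_1 = 16*16 + 1 = 257, q_1 = 16*1 + 0 = 16.
Check: 257^2 - 258*16^2 = 66049 - 66048 = 1, so (x, y) = (257, 16) solves the equation, and by the theorem it is the least positive solution.

(x, y) = (257, 16)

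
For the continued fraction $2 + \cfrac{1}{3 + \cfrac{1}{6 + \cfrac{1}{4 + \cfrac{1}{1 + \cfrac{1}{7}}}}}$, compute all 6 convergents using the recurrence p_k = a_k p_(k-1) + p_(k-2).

Using the convergent recurrence p_i = a_i*p_{i-1} + p_{i-2}, q_i = a_i*q_{i-1} + q_{i-2} with p_{-2}=0, p_{-1}=1, q_{-2}=1, q_{-1}=0:
  i=0: a_0=2, p_0 = 2*1 + 0 = 2, q_0 = 2*0 + 1 = 1.
  i=1: a_1=3, p_1 = 3*2 + 1 = 7, q_1 = 3*1 + 0 = 3.
  i=2: a_2=6, p_2 = 6*7 + 2 = 44, q_2 = 6*3 + 1 = 19.
  i=3: a_3=4, p_3 = 4*44 + 7 = 183, q_3 = 4*19 + 3 = 79.
  i=4: a_4=1, p_4 = 1*183 + 44 = 227, q_4 = 1*79 + 19 = 98.
  i=5: a_5=7, p_5 = 7*227 + 183 = 1772, q_5 = 7*98 + 79 = 765.

2/1, 7/3, 44/19, 183/79, 227/98, 1772/765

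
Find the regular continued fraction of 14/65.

[0; 4, 1, 1, 1, 4]

Run the Euclidean algorithm on 14 and 65; the successive quotients are the partial quotients a_0, a_1, ... (each step inverts the fractional part left over by the previous one):
  14 = 0*65 + 14, so a_0 = 0.
  65 = 4*14 + 9, so a_1 = 4.
  14 = 1*9 + 5, so a_2 = 1.
  9 = 1*5 + 4, so a_3 = 1.
  5 = 1*4 + 1, so a_4 = 1.
  4 = 4*1 + 0, so a_5 = 4.
The remainder reaches 0 after 6 divisions, so the expansion has 6 partial quotients, read off in order.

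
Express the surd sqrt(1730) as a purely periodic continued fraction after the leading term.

Write x_i = (sqrt(1730) + m_i)/d_i with (m_0, d_0) = (0, 1). a_0 = floor(sqrt(1730)) = 41, since 41^2 = 1681 <= 1730 < 1764 = 42^2.
Iterate m_{i+1} = d_i*a_i - m_i, d_{i+1} = (1730 - m_{i+1}^2)/d_i, a_{i+1} = floor((a_0 + m_{i+1})/d_{i+1}):
  m_1 = 1*41 - 0 = 41, d_1 = (1730 - 41^2)/1 = 49/1 = 49, a_1 = floor((41 + 41)/49) = 1.
  m_2 = 49*1 - 41 = 8, d_2 = (1730 - 8^2)/49 = 1666/49 = 34, a_2 = floor((41 + 8)/34) = 1.
  m_3 = 34*1 - 8 = 26, d_3 = (1730 - 26^2)/34 = 1054/34 = 31, a_3 = floor((41 + 26)/31) = 2.
  m_4 = 31*2 - 26 = 36, d_4 = (1730 - 36^2)/31 = 434/31 = 14, a_4 = floor((41 + 36)/14) = 5.
  m_5 = 14*5 - 36 = 34, d_5 = (1730 - 34^2)/14 = 574/14 = 41, a_5 = floor((41 + 34)/41) = 1.
  m_6 = 41*1 - 34 = 7, d_6 = (1730 - 7^2)/41 = 1681/41 = 41, a_6 = floor((41 + 7)/41) = 1.
  m_7 = 41*1 - 7 = 34, d_7 = (1730 - 34^2)/41 = 574/41 = 14, a_7 = floor((41 + 34)/14) = 5.
  m_8 = 14*5 - 34 = 36, d_8 = (1730 - 36^2)/14 = 434/14 = 31, a_8 = floor((41 + 36)/31) = 2.
  m_9 = 31*2 - 36 = 26, d_9 = (1730 - 26^2)/31 = 1054/31 = 34, a_9 = floor((41 + 26)/34) = 1.
  m_10 = 34*1 - 26 = 8, d_10 = (1730 - 8^2)/34 = 1666/34 = 49, a_10 = floor((41 + 8)/49) = 1.
  m_11 = 49*1 - 8 = 41, d_11 = (1730 - 41^2)/49 = 49/49 = 1, a_11 = floor((41 + 41)/1) = 82.
  m_12 = 1*82 - 41 = 41, d_12 = (1730 - 41^2)/1 = 49/1 = 49: (m_12, d_12) = (m_1, d_1) = (41, 49), so from here the quotients repeat a_1, ..., a_11; the period length is 11.
Hence the expansion of sqrt(1730) is a_0 = 41 followed by the repeating block 1, 1, 2, 5, 1, 1, 5, 2, 1, 1, 82 (period 11).

[41; (1, 1, 2, 5, 1, 1, 5, 2, 1, 1, 82)]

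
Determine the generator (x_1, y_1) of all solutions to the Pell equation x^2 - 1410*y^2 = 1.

(x, y) = (751, 20)

First expand sqrt(1410) as a continued fraction. With x_i = (sqrt(1410) + m_i)/d_i and (m_0, d_0) = (0, 1): a_0 = floor(sqrt(1410)) = 37, since 37^2 = 1369 <= 1410 < 1444 = 38^2.
Iterate m_{i+1} = d_i*a_i - m_i, d_{i+1} = (1410 - m_{i+1}^2)/d_i, a_{i+1} = floor((a_0 + m_{i+1})/d_{i+1}):
  m_1 = 1*37 - 0 = 37, d_1 = (1410 - 37^2)/1 = 41/1 = 41, a_1 = floor((37 + 37)/41) = 1.
  m_2 = 41*1 - 37 = 4, d_2 = (1410 - 4^2)/41 = 1394/41 = 34, a_2 = floor((37 + 4)/34) = 1.
  m_3 = 34*1 - 4 = 30, d_3 = (1410 - 30^2)/34 = 510/34 = 15, a_3 = floor((37 + 30)/15) = 4.
  m_4 = 15*4 - 30 = 30, d_4 = (1410 - 30^2)/15 = 510/15 = 34, a_4 = floor((37 + 30)/34) = 1.
  m_5 = 34*1 - 30 = 4, d_5 = (1410 - 4^2)/34 = 1394/34 = 41, a_5 = floor((37 + 4)/41) = 1.
  m_6 = 41*1 - 4 = 37, d_6 = (1410 - 37^2)/41 = 41/41 = 1, a_6 = floor((37 + 37)/1) = 74.
  m_7 = 1*74 - 37 = 37, d_7 = (1410 - 37^2)/1 = 41/1 = 41: (m_7, d_7) = (m_1, d_1) = (37, 41), so from here the quotients repeat a_1, ..., a_6; the period length is 6.
So sqrt(1410) = [37; (1, 1, 4, 1, 1, 74)] with period length k = 6.
k is even, so the fundamental solution of x^2 - 1410y^2 = 1 is (p_{k-1}, q_{k-1}) = (p_5, q_5); compute convergents through index 5.
Convergents (p_i = a_i*p_{i-1} + p_{i-2}, q_i = a_i*q_{i-1} + q_{i-2} with p_{-2}=0, p_{-1}=1, q_{-2}=1, q_{-1}=0):
  i=0: a_0=37, p_0 = 37*1 + 0 = 37, q_0 = 37*0 + 1 = 1.
  i=1: a_1=1, p_1 = 1*37 + 1 = 38, q_1 = 1*1 + 0 = 1.
  i=2: a_2=1, p_2 = 1*38 + 37 = 75, q_2 = 1*1 + 1 = 2.
  i=3: a_3=4, p_3 = 4*75 + 38 = 338, q_3 = 4*2 + 1 = 9.
  i=4: a_4=1, p_4 = 1*338 + 75 = 413, q_4 = 1*9 + 2 = 11.
  i=5: a_5=1, p_5 = 1*413 + 338 = 751, q_5 = 1*11 + 9 = 20.
Check: 751^2 - 1410*20^2 = 564001 - 564000 = 1, so (x, y) = (751, 20) solves the equation, and by the theorem it is the least positive solution.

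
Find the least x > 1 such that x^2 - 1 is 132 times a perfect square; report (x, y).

First expand sqrt(132) as a continued fraction. With x_i = (sqrt(132) + m_i)/d_i and (m_0, d_0) = (0, 1): a_0 = floor(sqrt(132)) = 11, since 11^2 = 121 <= 132 < 144 = 12^2.
Iterate m_{i+1} = d_i*a_i - m_i, d_{i+1} = (132 - m_{i+1}^2)/d_i, a_{i+1} = floor((a_0 + m_{i+1})/d_{i+1}):
  m_1 = 1*11 - 0 = 11, d_1 = (132 - 11^2)/1 = 11/1 = 11, a_1 = floor((11 + 11)/11) = 2.
  m_2 = 11*2 - 11 = 11, d_2 = (132 - 11^2)/11 = 11/11 = 1, a_2 = floor((11 + 11)/1) = 22.
  m_3 = 1*22 - 11 = 11, d_3 = (132 - 11^2)/1 = 11/1 = 11: (m_3, d_3) = (m_1, d_1) = (11, 11), so from here the quotients repeat a_1, a_2; the period length is 2.
So sqrt(132) = [11; (2, 22)] with period length k = 2.
k is even, so the fundamental solution of x^2 - 132y^2 = 1 is (p_{k-1}, q_{k-1}) = (p_1, q_1); compute convergents through index 1.
Convergents (p_i = a_i*p_{i-1} + p_{i-2}, q_i = a_i*q_{i-1} + q_{i-2} with p_{-2}=0, p_{-1}=1, q_{-2}=1, q_{-1}=0):
  i=0: a_0=11, p_0 = 11*1 + 0 = 11, q_0 = 11*0 + 1 = 1.
  i=1: a_1=2, p_1 = 2*11 + 1 = 23, q_1 = 2*1 + 0 = 2.
Check: 23^2 - 132*2^2 = 529 - 528 = 1, so (x, y) = (23, 2) solves the equation, and by the theorem it is the least positive solution.

(x, y) = (23, 2)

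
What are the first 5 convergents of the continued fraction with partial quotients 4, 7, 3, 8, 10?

Using the convergent recurrence p_i = a_i*p_{i-1} + p_{i-2}, q_i = a_i*q_{i-1} + q_{i-2} with p_{-2}=0, p_{-1}=1, q_{-2}=1, q_{-1}=0:
  i=0: a_0=4, p_0 = 4*1 + 0 = 4, q_0 = 4*0 + 1 = 1.
  i=1: a_1=7, p_1 = 7*4 + 1 = 29, q_1 = 7*1 + 0 = 7.
  i=2: a_2=3, p_2 = 3*29 + 4 = 91, q_2 = 3*7 + 1 = 22.
  i=3: a_3=8, p_3 = 8*91 + 29 = 757, q_3 = 8*22 + 7 = 183.
  i=4: a_4=10, p_4 = 10*757 + 91 = 7661, q_4 = 10*183 + 22 = 1852.

4/1, 29/7, 91/22, 757/183, 7661/1852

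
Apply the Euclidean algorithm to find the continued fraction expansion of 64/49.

[1; 3, 3, 1, 3]

Run the Euclidean algorithm on 64 and 49; the successive quotients are the partial quotients a_0, a_1, ... (each step inverts the fractional part left over by the previous one):
  64 = 1*49 + 15, so a_0 = 1.
  49 = 3*15 + 4, so a_1 = 3.
  15 = 3*4 + 3, so a_2 = 3.
  4 = 1*3 + 1, so a_3 = 1.
  3 = 3*1 + 0, so a_4 = 3.
The remainder reaches 0 after 5 divisions, so the expansion has 5 partial quotients, read off in order.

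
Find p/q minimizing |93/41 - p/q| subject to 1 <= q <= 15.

Expand x = 93/41 as a continued fraction with the Euclidean algorithm:
  93 = 2*41 + 11, so a_0 = 2.
  41 = 3*11 + 8, so a_1 = 3.
  11 = 1*8 + 3, so a_2 = 1.
  8 = 2*3 + 2, so a_3 = 2.
  3 = 1*2 + 1, so a_4 = 1.
  2 = 2*1 + 0, so a_5 = 2.
so x = [2; 3, 1, 2, 1, 2].
Convergents (p_i = a_i*p_{i-1} + p_{i-2}, q_i = a_i*q_{i-1} + q_{i-2} with p_{-2}=0, p_{-1}=1, q_{-2}=1, q_{-1}=0), until the denominator exceeds 15:
  i=0: a_0=2, p_0 = 2*1 + 0 = 2, q_0 = 2*0 + 1 = 1.
  i=1: a_1=3, p_1 = 3*2 + 1 = 7, q_1 = 3*1 + 0 = 3.
  i=2: a_2=1, p_2 = 1*7 + 2 = 9, q_2 = 1*3 + 1 = 4.
  i=3: a_3=2, p_3 = 2*9 + 7 = 25, q_3 = 2*4 + 3 = 11.
  i=4: a_4=1, p_4 = 1*25 + 9 = 34, q_4 = 1*11 + 4 = 15.
  i=5: a_5=2, p_5 = 2*34 + 25 = 93, q_5 = 2*15 + 11 = 41.
q_5 = 41 > 15, so the last convergent with denominator <= 15 is p_4/q_4 = 34/15.
The closest fraction with denominator <= 15 is either p_4/q_4 or the intermediate fraction (k*p_4 + p_3)/(k*q_4 + q_3) with the largest k >= 1 whose denominator stays <= 15; these approach x as k grows, and every other convergent or intermediate fraction in range is farther away.
Largest k: floor((15 - q_3)/q_4) = floor((15 - 11)/15) = 0.
Since k = 0, no intermediate fraction beyond p_4/q_4 has denominator <= 15, so the convergent 34/15 is the closest (its error is |93*15 - 34*41|/(41*15) = 1/615).

34/15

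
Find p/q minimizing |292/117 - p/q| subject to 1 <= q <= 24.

Expand x = 292/117 as a continued fraction with the Euclidean algorithm:
  292 = 2*117 + 58, so a_0 = 2.
  117 = 2*58 + 1, so a_1 = 2.
  58 = 58*1 + 0, so a_2 = 58.
so x = [2; 2, 58].
Convergents (p_i = a_i*p_{i-1} + p_{i-2}, q_i = a_i*q_{i-1} + q_{i-2} with p_{-2}=0, p_{-1}=1, q_{-2}=1, q_{-1}=0), until the denominator exceeds 24:
  i=0: a_0=2, p_0 = 2*1 + 0 = 2, q_0 = 2*0 + 1 = 1.
  i=1: a_1=2, p_1 = 2*2 + 1 = 5, q_1 = 2*1 + 0 = 2.
  i=2: a_2=58, p_2 = 58*5 + 2 = 292, q_2 = 58*2 + 1 = 117.
q_2 = 117 > 24, so the last convergent with denominator <= 24 is p_1/q_1 = 5/2.
The closest fraction with denominator <= 24 is either p_1/q_1 or the intermediate fraction (k*p_1 + p_0)/(k*q_1 + q_0) with the largest k >= 1 whose denominator stays <= 24; these approach x as k grows, and every other convergent or intermediate fraction in range is farther away.
Largest k: floor((24 - q_0)/q_1) = floor((24 - 1)/2) = 11.
That gives (11*5 + 2)/(11*2 + 1) = 57/23.
Compare the errors: |x - 5/2| = |292*2 - 5*117|/(117*2) = 1/234, and |x - 57/23| = |292*23 - 57*117|/(117*23) = 47/2691.
Cross-multiplying, 1*2691 = 2691 < 10998 = 47*234, so 1/234 is smaller: the convergent 5/2 is closer to x than 57/23.

5/2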